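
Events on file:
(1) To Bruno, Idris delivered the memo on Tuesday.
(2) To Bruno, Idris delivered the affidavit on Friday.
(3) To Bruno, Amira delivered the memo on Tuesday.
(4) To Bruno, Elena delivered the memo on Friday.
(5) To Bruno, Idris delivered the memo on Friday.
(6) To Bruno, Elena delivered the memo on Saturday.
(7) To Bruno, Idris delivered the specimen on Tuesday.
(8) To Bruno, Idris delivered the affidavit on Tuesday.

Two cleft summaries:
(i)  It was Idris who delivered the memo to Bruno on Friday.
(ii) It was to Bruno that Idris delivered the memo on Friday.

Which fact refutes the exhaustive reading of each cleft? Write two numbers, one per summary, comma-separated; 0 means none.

4, 0

(i): focus "Idris". Looking for thing = the memo, recipient = Bruno, setting = on Friday with some other agent — fact (4) has Elena there. Refuted.
(ii): focus "Bruno". No fact shares agent = Idris, thing = the memo, setting = on Friday with a different recipient. 0.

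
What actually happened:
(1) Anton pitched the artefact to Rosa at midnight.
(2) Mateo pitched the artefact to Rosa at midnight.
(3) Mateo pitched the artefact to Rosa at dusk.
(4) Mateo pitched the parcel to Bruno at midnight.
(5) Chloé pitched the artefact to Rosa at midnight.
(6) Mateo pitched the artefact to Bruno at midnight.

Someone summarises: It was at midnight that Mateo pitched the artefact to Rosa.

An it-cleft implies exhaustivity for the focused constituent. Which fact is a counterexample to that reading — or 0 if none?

The cleft puts "at midnight" in focus and presupposes the open proposition with Mateo as agent and the artefact as thing and Rosa as recipient.
The exhaustive reading says no other setting fits that background.
But fact (3) also has Mateo as agent and the artefact as thing and Rosa as recipient, with setting = at dusk — so the exhaustive reading fails.

3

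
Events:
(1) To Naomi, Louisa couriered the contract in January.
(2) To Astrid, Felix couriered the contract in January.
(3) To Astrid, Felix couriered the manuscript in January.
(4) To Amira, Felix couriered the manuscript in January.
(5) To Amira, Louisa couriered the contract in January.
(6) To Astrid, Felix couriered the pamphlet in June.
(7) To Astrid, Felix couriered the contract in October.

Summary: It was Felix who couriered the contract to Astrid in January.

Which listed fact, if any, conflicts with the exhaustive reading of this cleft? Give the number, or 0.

The cleft puts "Felix" in focus and presupposes the open proposition with same thing, recipient, setting (the contract / Astrid / in January).
The exhaustive reading says no other agent fits that background.
Every other fact differs from the presupposition on some backgrounded slot, so none challenges the exhaustivity.

0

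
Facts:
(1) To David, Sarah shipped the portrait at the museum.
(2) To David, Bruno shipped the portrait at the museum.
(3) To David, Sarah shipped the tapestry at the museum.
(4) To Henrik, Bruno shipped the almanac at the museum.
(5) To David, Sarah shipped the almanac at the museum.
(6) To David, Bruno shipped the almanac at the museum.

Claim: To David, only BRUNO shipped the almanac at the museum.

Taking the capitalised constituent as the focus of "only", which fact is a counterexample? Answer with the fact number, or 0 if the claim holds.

5

The capitals mark "Bruno" as focus. So "only" rules out other agents, with the rest (the almanac as thing and David as recipient and at the museum as setting) as background.
Fact (5) shares the background but differs in agent (Sarah) — a counterexample.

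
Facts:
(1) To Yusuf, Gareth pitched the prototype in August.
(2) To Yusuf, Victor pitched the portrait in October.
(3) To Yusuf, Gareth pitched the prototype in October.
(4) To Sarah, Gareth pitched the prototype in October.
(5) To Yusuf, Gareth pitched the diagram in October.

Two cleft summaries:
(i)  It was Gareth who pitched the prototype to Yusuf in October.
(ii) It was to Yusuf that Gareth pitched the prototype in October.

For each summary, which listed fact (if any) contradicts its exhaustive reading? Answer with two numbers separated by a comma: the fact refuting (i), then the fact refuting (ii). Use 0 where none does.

0, 4

(i): focus "Gareth". No fact shares same thing, recipient, setting (the prototype / Yusuf / in October) with a different agent. 0.
(ii): focus "Yusuf". Looking for same agent, thing, setting (Gareth / the prototype / in October) with some other recipient — fact (4) has Sarah there. Refuted.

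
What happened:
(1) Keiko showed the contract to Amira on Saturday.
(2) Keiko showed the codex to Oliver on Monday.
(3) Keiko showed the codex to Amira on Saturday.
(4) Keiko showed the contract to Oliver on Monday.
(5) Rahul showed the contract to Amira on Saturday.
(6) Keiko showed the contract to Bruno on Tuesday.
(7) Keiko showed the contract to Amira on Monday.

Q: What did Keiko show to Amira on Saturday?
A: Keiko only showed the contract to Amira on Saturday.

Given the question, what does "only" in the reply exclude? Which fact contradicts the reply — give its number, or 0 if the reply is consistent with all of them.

The question "What did ...?" targets the thing, so in the reply the focus falls on "the contract".
"Only" then excludes alternative things while the background — Keiko as agent and Amira as recipient and on Saturday as setting — is held fixed.
Fact (3) shares the background with a different thing (the codex) — counterexample.
(Fact (7) would refute a reading with focus on the setting — but that is not what the question asks.)

3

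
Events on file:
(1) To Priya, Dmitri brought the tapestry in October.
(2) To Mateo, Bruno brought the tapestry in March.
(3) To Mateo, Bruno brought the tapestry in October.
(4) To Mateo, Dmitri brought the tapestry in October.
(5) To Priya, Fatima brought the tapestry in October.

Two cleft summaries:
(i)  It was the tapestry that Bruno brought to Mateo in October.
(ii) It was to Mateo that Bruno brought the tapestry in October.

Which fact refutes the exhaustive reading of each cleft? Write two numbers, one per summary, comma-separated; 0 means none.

Summary (i) focuses "the tapestry" (the thing); background same agent, recipient, setting (Bruno / Mateo / in October). No fact matches that background with a different thing, so 0.
Summary (ii) focuses "Mateo" (the recipient); background same agent, thing, setting (Bruno / the tapestry / in October). No fact matches that background with a different recipient, so 0.

0, 0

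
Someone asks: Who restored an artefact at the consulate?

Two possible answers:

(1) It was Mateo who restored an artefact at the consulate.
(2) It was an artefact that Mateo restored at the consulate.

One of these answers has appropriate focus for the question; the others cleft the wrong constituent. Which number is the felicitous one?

1

The question word "who" targets the subject (agent).
Option (1) clefts "Mateo" — that matches what the question asks about.
Option (2) clefts "an artefact" — the direct object, not what was asked.
So the congruent reply is (1).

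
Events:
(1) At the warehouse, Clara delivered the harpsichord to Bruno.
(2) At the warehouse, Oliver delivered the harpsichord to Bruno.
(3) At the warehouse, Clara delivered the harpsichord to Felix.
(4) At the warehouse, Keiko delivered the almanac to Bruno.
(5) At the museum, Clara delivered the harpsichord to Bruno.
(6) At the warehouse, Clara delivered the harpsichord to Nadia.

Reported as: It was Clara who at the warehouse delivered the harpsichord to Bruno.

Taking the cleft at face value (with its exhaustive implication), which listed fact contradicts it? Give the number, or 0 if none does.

The cleft puts "Clara" in focus and presupposes the open proposition with thing = the harpsichord, recipient = Bruno, setting = at the warehouse.
Exhaustivity: Clara is the only agent satisfying that background.
But fact (2) also has thing = the harpsichord, recipient = Bruno, setting = at the warehouse, with agent = Oliver — so the exhaustive reading fails.

2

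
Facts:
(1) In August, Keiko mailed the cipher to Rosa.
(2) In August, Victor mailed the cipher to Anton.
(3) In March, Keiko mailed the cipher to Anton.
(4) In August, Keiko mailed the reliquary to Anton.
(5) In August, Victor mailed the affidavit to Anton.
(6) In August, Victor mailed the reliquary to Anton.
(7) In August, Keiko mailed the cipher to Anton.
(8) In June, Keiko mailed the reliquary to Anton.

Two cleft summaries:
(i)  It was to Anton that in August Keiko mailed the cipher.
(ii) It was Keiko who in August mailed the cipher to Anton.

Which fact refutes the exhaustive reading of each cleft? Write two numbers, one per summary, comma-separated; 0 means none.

(i): focus "Anton". Looking for Keiko as agent and the cipher as thing and in August as setting with some other recipient — fact (1) has Rosa there. Refuted.
(ii): focus "Keiko". Looking for the cipher as thing and Anton as recipient and in August as setting with some other agent — fact (2) has Victor there. Refuted.

1, 2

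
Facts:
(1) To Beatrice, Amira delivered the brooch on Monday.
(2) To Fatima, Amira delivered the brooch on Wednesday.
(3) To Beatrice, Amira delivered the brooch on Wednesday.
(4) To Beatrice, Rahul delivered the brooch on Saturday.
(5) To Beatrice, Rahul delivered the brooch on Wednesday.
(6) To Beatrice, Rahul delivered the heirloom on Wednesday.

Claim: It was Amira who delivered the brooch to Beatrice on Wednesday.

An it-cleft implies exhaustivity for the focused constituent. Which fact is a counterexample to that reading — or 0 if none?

5

Focus of the cleft: "Amira" (the agent). Presupposed background: same thing, recipient, setting (the brooch / Beatrice / on Wednesday).
The exhaustive reading says no other agent fits that background.
But fact (5) also has same thing, recipient, setting (the brooch / Beatrice / on Wednesday), with agent = Rahul — so the exhaustive reading fails.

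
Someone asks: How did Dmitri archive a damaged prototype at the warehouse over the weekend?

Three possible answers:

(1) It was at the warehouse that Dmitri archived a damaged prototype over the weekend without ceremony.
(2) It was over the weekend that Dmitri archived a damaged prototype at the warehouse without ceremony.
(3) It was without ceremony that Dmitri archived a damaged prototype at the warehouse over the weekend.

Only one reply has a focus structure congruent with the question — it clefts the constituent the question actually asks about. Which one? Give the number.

3

The question word "how" targets the manner.
Option (1) clefts "at the warehouse" — the location, not what was asked.
Option (2) clefts "over the weekend" — the time, not what was asked.
Option (3) clefts "without ceremony" — that matches what the question asks about.
So the congruent reply is (3).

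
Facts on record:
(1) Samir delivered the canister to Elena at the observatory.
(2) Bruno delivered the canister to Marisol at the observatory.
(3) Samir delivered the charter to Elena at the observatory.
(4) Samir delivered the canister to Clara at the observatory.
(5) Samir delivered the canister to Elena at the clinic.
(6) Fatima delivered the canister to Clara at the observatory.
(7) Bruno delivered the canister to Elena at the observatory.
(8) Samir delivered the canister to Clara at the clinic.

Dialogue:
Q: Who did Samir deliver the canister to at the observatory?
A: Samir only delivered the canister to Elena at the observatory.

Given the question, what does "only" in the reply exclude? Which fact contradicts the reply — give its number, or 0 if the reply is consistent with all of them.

Answering "Who did ... to ...?" puts focus on the recipient — here, "Elena".
"Only" then excludes alternative recipients while the background — Samir as agent and the canister as thing and at the observatory as setting — is held fixed.
Fact (4) shares the background with a different recipient (Clara) — counterexample.
(Fact (5) would refute a reading with focus on the setting — but that is not what the question asks.)

4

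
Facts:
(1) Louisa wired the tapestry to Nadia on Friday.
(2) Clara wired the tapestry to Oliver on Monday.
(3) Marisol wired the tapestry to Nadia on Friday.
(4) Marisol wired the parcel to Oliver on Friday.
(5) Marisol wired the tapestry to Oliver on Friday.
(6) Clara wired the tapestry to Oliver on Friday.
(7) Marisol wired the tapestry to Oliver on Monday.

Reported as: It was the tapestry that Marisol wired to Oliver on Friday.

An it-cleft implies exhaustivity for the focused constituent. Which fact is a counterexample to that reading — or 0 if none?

4

Focus of the cleft: "the tapestry" (the thing). Presupposed background: Marisol as agent and Oliver as recipient and on Friday as setting.
Exhaustivity: the tapestry is the only thing satisfying that background.
Fact (4) shares the background but with thing = the parcel; exhaustivity is violated.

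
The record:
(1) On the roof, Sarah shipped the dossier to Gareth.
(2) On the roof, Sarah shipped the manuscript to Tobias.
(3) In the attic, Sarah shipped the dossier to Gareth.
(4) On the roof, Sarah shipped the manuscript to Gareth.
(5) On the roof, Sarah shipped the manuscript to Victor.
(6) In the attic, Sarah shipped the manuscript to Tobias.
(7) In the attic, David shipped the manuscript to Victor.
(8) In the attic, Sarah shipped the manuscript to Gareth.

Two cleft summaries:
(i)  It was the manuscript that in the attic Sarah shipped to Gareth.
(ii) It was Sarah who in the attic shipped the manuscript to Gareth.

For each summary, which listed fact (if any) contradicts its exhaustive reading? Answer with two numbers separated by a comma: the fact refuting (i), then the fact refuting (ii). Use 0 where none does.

(i): focus "the manuscript". Looking for Sarah as agent and Gareth as recipient and in the attic as setting with some other thing — fact (3) has the dossier there. Refuted.
(ii): focus "Sarah". No fact shares the manuscript as thing and Gareth as recipient and in the attic as setting with a different agent. 0.

3, 0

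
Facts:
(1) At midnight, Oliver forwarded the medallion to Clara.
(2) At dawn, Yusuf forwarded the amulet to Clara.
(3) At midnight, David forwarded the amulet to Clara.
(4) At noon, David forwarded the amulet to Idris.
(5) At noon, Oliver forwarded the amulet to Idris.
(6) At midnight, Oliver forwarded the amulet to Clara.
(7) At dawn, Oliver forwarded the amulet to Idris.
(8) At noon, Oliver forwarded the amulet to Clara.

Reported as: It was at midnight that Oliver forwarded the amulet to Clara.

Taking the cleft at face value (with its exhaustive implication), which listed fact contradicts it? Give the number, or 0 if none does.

8

The cleft puts "at midnight" in focus and presupposes the open proposition with same agent, thing, recipient (Oliver / the amulet / Clara).
The exhaustive reading says no other setting fits that background.
Fact (8) shares the background but with setting = at noon; exhaustivity is violated.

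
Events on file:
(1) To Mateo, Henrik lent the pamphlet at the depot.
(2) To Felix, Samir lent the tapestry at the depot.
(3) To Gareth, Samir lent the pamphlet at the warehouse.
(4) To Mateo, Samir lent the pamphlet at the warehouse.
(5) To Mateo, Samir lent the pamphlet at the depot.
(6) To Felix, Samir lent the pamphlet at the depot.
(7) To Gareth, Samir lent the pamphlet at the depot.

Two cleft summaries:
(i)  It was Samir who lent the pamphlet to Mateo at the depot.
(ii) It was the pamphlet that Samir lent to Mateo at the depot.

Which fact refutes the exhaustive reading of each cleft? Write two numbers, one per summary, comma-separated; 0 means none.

1, 0

Summary (i) focuses "Samir" (the agent); background the pamphlet as thing and Mateo as recipient and at the depot as setting. Fact (1) matches that background with agent = Henrik — refutes (i).
Summary (ii) focuses "the pamphlet" (the thing); background Samir as agent and Mateo as recipient and at the depot as setting. No fact matches that background with a different thing, so 0.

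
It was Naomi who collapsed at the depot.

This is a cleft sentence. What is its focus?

Naomi

In an it-cleft "It was X that/who ...", the clefted constituent X is the focus; the that/who-clause expresses the presupposed open proposition.
Here the focus is "Naomi". The backgrounded (presupposed) material includes "at the depot".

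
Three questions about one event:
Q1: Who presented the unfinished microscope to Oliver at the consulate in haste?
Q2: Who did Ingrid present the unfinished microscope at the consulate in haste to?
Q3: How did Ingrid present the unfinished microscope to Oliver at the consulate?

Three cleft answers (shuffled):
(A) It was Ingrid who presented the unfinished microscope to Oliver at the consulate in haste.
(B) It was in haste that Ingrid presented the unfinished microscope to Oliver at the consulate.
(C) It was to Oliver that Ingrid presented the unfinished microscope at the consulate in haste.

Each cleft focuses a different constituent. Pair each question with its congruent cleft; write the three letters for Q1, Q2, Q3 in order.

Q1 asks about the subject (agent); cleft (A) focuses "Ingrid", which is the subject (agent) — so Q1 → A.
Q2 asks about the recipient; cleft (C) focuses "to Oliver", which is the recipient — so Q2 → C.
Q3 asks about the manner; cleft (B) focuses "in haste", which is the manner — so Q3 → B.
Mapping: Q1→A, Q2→C, Q3→B.

ACB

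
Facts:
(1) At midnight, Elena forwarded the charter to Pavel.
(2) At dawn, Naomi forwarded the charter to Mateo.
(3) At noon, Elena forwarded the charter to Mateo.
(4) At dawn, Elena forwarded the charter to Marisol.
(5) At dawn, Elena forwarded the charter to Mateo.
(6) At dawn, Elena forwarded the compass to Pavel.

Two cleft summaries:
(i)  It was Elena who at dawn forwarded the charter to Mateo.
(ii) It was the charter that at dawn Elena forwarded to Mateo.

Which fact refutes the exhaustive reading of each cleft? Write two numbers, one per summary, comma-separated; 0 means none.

(i): focus "Elena". Looking for thing = the charter, recipient = Mateo, setting = at dawn with some other agent — fact (2) has Naomi there. Refuted.
(ii): focus "the charter". No fact shares agent = Elena, recipient = Mateo, setting = at dawn with a different thing. 0.

2, 0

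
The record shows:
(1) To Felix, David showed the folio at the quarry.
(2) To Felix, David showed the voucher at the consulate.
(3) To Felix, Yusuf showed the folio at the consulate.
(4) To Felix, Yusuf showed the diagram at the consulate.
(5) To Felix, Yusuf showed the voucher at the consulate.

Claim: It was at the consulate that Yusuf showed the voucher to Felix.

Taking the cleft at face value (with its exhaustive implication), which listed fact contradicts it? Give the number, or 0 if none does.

0

Focus of the cleft: "at the consulate" (the setting). Presupposed background: same agent, thing, recipient (Yusuf / the voucher / Felix).
The exhaustive reading says no other setting fits that background.
Every other fact differs from the presupposition on some backgrounded slot, so none challenges the exhaustivity.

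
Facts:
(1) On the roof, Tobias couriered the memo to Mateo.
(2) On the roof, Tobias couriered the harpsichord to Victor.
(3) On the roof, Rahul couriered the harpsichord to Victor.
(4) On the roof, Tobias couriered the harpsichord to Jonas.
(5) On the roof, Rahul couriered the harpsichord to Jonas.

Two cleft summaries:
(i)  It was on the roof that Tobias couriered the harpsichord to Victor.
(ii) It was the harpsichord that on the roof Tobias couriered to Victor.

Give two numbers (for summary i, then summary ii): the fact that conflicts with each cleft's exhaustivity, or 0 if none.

0, 0

(i): focus "on the roof". No fact shares same agent, thing, recipient (Tobias / the harpsichord / Victor) with a different setting. 0.
(ii): focus "the harpsichord". No fact shares same agent, recipient, setting (Tobias / Victor / on the roof) with a different thing. 0.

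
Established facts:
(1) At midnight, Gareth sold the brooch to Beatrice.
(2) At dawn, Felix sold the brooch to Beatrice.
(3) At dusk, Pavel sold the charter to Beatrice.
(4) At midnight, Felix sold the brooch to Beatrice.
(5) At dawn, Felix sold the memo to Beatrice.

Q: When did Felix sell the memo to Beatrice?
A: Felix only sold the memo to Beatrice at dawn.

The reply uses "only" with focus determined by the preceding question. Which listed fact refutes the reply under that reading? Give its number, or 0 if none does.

0

The question "When did ...?" targets the setting, so in the reply the focus falls on "at dawn".
So "only" ranges over settings; the rest (agent = Felix, thing = the memo, recipient = Beatrice) is presupposed.
No listed fact shares that background with another setting. Nothing contradicts the reply.
(Fact (2) would refute a reading with focus on the thing — but that is not what the question asks.)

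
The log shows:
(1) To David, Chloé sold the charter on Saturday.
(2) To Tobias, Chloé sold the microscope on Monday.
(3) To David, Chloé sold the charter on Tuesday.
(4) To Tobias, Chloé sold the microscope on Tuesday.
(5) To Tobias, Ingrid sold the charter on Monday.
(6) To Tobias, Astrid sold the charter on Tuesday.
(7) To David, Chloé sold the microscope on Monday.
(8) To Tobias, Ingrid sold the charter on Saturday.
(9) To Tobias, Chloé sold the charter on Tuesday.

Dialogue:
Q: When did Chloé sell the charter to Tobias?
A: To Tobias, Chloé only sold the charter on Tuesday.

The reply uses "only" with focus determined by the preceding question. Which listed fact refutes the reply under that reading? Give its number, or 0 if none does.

0

Answering "When did ...?" puts focus on the setting — here, "on Tuesday".
So "only" ranges over settings; the rest (Chloé as agent and the charter as thing and Tobias as recipient) is presupposed.
No listed fact shares that background with another setting. Nothing contradicts the reply.
(Fact (3) would refute a reading with focus on the recipient — but that is not what the question asks.)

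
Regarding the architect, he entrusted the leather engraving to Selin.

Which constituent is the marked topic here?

The construction explicitly marks "the architect" as what the sentence is about — the topic.
The remainder of the clause is the comment (what is said about the topic).

the architect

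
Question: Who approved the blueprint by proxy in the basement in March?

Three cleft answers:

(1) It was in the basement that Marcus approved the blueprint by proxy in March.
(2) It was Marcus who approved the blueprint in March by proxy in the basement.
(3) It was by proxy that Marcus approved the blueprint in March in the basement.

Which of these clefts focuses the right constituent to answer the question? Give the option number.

The question word "who" targets the subject (agent).
Option (1) clefts "in the basement" — the location, not what was asked.
Option (2) clefts "Marcus" — that matches what the question asks about.
Option (3) clefts "by proxy" — the manner, not what was asked.
So the congruent reply is (2).

2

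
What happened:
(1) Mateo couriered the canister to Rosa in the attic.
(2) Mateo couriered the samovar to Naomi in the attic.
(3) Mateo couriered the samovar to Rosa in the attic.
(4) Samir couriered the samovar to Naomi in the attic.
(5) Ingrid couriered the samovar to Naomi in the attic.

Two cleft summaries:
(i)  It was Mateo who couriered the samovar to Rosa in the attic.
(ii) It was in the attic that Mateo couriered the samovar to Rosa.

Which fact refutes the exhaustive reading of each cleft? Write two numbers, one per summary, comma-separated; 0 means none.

0, 0

(i): focus "Mateo". No fact shares same thing, recipient, setting (the samovar / Rosa / in the attic) with a different agent. 0.
(ii): focus "in the attic". No fact shares same agent, thing, recipient (Mateo / the samovar / Rosa) with a different setting. 0.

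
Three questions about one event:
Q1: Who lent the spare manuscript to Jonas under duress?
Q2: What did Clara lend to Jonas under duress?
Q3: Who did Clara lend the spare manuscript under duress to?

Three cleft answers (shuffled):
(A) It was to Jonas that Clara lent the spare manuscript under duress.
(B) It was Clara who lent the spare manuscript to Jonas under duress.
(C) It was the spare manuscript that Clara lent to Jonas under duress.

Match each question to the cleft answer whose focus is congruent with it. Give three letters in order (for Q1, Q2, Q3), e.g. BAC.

Q1 asks about the subject (agent); cleft (B) focuses "Clara", which is the subject (agent) — so Q1 → B.
Q2 asks about the direct object; cleft (C) focuses "the spare manuscript", which is the direct object — so Q2 → C.
Q3 asks about the recipient; cleft (A) focuses "to Jonas", which is the recipient — so Q3 → A.
Mapping: Q1→B, Q2→C, Q3→A.

BCA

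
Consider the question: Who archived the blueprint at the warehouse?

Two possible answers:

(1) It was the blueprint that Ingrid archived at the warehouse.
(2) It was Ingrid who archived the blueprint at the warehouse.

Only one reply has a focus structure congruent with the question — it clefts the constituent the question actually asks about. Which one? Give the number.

2

The question word "who" targets the subject (agent).
Option (1) clefts "the blueprint" — the direct object, not what was asked.
Option (2) clefts "Ingrid" — that matches what the question asks about.
So the congruent reply is (2).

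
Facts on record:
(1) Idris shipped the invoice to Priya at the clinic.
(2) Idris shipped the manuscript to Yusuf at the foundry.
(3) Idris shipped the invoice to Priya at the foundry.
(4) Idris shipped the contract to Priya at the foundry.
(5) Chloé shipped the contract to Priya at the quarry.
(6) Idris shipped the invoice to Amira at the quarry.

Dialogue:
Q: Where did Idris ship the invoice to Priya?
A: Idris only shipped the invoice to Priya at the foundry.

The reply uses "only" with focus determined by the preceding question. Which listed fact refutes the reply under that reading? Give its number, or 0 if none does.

1

The question "Where did ...?" targets the setting, so in the reply the focus falls on "at the foundry".
"Only" then excludes alternative settings while the background — agent = Idris, thing = the invoice, recipient = Priya — is held fixed.
Fact (1) keeps agent = Idris, thing = the invoice, recipient = Priya but has setting = at the clinic; that refutes the reply.
(Fact (4) would refute a reading with focus on the thing — but that is not what the question asks.)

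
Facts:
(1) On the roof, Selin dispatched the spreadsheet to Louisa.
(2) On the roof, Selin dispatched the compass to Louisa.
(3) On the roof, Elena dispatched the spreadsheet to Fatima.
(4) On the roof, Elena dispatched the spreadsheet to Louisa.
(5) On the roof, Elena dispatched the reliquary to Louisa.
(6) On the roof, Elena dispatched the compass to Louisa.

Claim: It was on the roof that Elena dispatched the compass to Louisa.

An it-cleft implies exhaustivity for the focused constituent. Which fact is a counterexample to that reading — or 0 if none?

0

The cleft puts "on the roof" in focus and presupposes the open proposition with agent = Elena, thing = the compass, recipient = Louisa.
Exhaustivity: on the roof is the only setting satisfying that background.
No listed fact matches the background with a different setting. Exhaustivity holds.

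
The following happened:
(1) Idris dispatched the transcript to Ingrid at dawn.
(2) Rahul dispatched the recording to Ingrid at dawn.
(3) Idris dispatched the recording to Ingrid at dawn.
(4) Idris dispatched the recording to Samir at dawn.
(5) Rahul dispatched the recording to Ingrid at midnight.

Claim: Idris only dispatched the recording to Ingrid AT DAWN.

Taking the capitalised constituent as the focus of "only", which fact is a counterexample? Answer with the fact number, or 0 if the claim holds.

0

Focus (in capitals) is "at dawn" — the setting. "Only" excludes alternative settings while holding fixed same agent, thing, recipient (Idris / the recording / Ingrid).
No fact matches same agent, thing, recipient (Idris / the recording / Ingrid) with a different setting — every other fact differs on at least one backgrounded slot. So no fact refutes it.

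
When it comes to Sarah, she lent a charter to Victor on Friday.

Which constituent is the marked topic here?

The construction explicitly marks "Sarah" as what the sentence is about — the topic.
The remainder of the clause is the comment (what is said about the topic).

Sarah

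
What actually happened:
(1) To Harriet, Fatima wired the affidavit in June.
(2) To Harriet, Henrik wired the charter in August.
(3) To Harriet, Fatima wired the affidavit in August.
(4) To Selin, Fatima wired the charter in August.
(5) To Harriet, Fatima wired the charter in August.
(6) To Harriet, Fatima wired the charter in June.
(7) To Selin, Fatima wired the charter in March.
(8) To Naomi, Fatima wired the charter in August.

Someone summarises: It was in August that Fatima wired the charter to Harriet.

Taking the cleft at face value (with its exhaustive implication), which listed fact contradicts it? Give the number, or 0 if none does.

6

The cleft puts "in August" in focus and presupposes the open proposition with agent = Fatima, thing = the charter, recipient = Harriet.
The exhaustive reading says no other setting fits that background.
But fact (6) also has agent = Fatima, thing = the charter, recipient = Harriet, with setting = in June — so the exhaustive reading fails.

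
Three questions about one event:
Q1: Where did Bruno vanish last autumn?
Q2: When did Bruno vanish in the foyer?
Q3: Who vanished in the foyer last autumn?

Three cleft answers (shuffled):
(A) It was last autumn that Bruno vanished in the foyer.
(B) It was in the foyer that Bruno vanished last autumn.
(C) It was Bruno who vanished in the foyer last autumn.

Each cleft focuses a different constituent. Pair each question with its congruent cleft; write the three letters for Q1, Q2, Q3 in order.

Q1 asks about the location; cleft (B) focuses "in the foyer", which is the location — so Q1 → B.
Q2 asks about the time; cleft (A) focuses "last autumn", which is the time — so Q2 → A.
Q3 asks about the subject (agent); cleft (C) focuses "Bruno", which is the subject (agent) — so Q3 → C.
Mapping: Q1→B, Q2→A, Q3→C.

BAC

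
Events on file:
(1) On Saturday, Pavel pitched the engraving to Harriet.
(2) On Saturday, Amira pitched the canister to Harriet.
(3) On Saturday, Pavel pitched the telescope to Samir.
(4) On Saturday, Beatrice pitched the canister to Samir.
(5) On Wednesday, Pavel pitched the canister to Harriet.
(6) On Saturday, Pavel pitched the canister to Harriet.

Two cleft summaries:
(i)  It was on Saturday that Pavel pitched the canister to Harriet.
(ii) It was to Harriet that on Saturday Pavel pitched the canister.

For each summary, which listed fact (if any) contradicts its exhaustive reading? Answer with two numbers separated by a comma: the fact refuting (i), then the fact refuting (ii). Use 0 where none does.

Summary (i) focuses "on Saturday" (the setting); background agent = Pavel, thing = the canister, recipient = Harriet. Fact (5) matches that background with setting = on Wednesday — refutes (i).
Summary (ii) focuses "Harriet" (the recipient); background agent = Pavel, thing = the canister, setting = on Saturday. No fact matches that background with a different recipient, so 0.

5, 0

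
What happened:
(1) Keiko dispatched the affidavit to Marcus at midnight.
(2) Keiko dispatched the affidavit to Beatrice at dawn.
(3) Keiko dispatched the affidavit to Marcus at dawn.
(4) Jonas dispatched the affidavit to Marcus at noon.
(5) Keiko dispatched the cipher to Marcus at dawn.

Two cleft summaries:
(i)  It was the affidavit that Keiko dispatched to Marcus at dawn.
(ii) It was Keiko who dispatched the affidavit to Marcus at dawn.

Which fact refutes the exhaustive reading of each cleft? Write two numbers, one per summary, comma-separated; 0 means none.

5, 0

(i): focus "the affidavit". Looking for agent = Keiko, recipient = Marcus, setting = at dawn with some other thing — fact (5) has the cipher there. Refuted.
(ii): focus "Keiko". No fact shares thing = the affidavit, recipient = Marcus, setting = at dawn with a different agent. 0.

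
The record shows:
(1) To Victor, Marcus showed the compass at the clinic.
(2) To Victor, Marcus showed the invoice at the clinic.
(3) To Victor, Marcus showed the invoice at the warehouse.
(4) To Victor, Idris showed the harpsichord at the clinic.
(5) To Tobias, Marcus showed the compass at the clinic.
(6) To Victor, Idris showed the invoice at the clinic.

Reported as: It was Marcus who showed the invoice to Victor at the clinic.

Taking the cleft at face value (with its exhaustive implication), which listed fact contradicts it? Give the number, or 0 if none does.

6

The cleft puts "Marcus" in focus and presupposes the open proposition with thing = the invoice, recipient = Victor, setting = at the clinic.
The exhaustive reading says no other agent fits that background.
But fact (6) also has thing = the invoice, recipient = Victor, setting = at the clinic, with agent = Idris — so the exhaustive reading fails.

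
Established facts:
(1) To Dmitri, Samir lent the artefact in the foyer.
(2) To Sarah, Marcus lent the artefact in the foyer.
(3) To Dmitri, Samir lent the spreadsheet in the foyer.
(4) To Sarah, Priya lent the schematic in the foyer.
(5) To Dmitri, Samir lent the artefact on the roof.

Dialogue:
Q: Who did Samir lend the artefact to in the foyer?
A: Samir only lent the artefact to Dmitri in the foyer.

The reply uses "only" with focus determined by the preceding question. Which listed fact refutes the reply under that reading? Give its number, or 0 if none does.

The question "Who did ... to ...?" targets the recipient, so in the reply the focus falls on "Dmitri".
"Only" then excludes alternative recipients while the background — agent = Samir, thing = the artefact, setting = in the foyer — is held fixed.
No fact keeps agent = Samir, thing = the artefact, setting = in the foyer while changing the recipient; every other fact differs on something backgrounded. The reply stands.
(Fact (5) would refute a reading with focus on the setting — but that is not what the question asks.)

0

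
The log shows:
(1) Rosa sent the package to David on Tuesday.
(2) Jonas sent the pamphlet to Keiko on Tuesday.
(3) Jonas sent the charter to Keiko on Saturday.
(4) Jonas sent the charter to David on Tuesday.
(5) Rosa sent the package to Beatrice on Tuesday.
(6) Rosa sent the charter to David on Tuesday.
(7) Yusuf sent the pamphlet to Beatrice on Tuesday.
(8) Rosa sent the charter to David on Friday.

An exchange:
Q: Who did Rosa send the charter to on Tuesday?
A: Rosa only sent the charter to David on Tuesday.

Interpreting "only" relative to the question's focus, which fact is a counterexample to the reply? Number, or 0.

Answering "Who did ... to ...?" puts focus on the recipient — here, "David".
"Only" then excludes alternative recipients while the background — Rosa as agent and the charter as thing and on Tuesday as setting — is held fixed.
No fact keeps Rosa as agent and the charter as thing and on Tuesday as setting while changing the recipient; every other fact differs on something backgrounded. The reply stands.
(Fact (1) would refute a reading with focus on the thing — but that is not what the question asks.)

0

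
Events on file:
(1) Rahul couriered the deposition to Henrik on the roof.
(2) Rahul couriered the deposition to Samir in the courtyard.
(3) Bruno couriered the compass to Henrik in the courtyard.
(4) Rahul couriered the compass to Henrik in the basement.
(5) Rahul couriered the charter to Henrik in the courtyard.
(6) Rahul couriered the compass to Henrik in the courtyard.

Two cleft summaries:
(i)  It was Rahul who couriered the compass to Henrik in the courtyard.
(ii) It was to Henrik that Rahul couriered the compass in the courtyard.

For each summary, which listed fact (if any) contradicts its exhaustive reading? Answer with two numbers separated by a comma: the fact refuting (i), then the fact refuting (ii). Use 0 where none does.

3, 0

Summary (i) focuses "Rahul" (the agent); background thing = the compass, recipient = Henrik, setting = in the courtyard. Fact (3) matches that background with agent = Bruno — refutes (i).
Summary (ii) focuses "Henrik" (the recipient); background agent = Rahul, thing = the compass, setting = in the courtyard. No fact matches that background with a different recipient, so 0.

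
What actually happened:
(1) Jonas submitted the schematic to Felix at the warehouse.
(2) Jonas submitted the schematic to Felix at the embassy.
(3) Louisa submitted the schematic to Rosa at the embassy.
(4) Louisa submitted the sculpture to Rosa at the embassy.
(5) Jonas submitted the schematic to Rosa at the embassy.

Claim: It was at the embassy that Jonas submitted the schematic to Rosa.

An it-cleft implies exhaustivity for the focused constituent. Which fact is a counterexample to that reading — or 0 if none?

0

The cleft puts "at the embassy" in focus and presupposes the open proposition with agent = Jonas, thing = the schematic, recipient = Rosa.
The exhaustive reading says no other setting fits that background.
No listed fact matches the background with a different setting. Exhaustivity holds.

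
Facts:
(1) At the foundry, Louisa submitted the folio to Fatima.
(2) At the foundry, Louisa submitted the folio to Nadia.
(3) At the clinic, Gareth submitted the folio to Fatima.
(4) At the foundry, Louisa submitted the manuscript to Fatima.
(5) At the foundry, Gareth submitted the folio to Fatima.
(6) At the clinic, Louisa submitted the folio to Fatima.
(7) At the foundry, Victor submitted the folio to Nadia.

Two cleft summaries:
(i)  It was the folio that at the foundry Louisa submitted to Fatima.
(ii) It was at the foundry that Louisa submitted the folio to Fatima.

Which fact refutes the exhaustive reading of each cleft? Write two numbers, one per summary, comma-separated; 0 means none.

(i): focus "the folio". Looking for same agent, recipient, setting (Louisa / Fatima / at the foundry) with some other thing — fact (4) has the manuscript there. Refuted.
(ii): focus "at the foundry". Looking for same agent, thing, recipient (Louisa / the folio / Fatima) with some other setting — fact (6) has at the clinic there. Refuted.

4, 6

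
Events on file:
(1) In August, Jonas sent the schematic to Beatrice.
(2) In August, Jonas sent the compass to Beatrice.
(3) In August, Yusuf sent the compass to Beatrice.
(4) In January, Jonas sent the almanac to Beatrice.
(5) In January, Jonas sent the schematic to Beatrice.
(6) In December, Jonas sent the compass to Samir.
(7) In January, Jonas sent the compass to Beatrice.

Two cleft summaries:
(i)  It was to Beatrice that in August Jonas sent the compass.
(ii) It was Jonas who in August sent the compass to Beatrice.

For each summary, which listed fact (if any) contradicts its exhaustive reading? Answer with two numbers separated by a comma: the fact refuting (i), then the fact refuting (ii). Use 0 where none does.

0, 3

Summary (i) focuses "Beatrice" (the recipient); background Jonas as agent and the compass as thing and in August as setting. No fact matches that background with a different recipient, so 0.
Summary (ii) focuses "Jonas" (the agent); background the compass as thing and Beatrice as recipient and in August as setting. Fact (3) matches that background with agent = Yusuf — refutes (ii).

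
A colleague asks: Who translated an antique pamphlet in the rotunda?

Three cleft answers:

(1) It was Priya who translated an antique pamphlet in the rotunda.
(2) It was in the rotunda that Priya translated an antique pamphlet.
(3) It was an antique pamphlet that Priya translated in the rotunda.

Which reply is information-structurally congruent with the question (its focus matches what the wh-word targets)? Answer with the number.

The question word "who" targets the subject (agent).
Option (1) clefts "Priya" — that matches what the question asks about.
Option (2) clefts "in the rotunda" — the location, not what was asked.
Option (3) clefts "an antique pamphlet" — the direct object, not what was asked.
So the congruent reply is (1).

1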